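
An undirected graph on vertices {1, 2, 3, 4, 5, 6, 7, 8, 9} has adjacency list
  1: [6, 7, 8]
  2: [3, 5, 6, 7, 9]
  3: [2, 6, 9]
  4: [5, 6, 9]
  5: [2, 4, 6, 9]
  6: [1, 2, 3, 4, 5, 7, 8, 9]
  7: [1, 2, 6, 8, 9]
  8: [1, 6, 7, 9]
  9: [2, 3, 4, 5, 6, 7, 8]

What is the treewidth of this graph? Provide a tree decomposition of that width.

Treewidth 3.
One such decomposition:
Bags: B1 = {2, 5, 6, 9}  B2 = {2, 3, 6, 9}  B3 = {2, 6, 7, 9}  B4 = {4, 5, 6, 9}  B5 = {6, 7, 8, 9}  B6 = {1, 6, 7, 8}
Tree: B1–B2, B1–B3, B1–B4, B3–B5, B5–B6

The largest bag has 4 vertices, giving width 3; this decomposition certifies tw(G) ≤ 3. Conversely, {1, 6, 7, 8} is a clique of size 4, and the vertices of any clique must share a bag in every tree decomposition; so some bag has ≥ 4 vertices and tw(G) ≥ 3. Therefore the treewidth is 3.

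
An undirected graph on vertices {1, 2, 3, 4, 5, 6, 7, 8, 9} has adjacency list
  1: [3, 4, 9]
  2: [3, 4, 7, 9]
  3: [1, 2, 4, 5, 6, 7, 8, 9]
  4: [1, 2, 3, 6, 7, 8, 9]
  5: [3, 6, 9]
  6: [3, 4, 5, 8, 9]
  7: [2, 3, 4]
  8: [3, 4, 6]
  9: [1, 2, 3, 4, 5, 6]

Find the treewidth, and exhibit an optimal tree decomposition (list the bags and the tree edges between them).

Treewidth 3.
One such decomposition:
Bags: B1 = {3, 4, 6, 9}  B2 = {3, 4, 6, 8}  B3 = {3, 5, 6, 9}  B4 = {1, 3, 4, 9}  B5 = {2, 3, 4, 9}  B6 = {2, 3, 4, 7}
Tree: B1–B2, B1–B3, B1–B4, B4–B5, B5–B6

The largest bag has 4 vertices, giving width 3; this decomposition certifies tw(G) ≤ 3. Conversely, {3, 4, 6, 8} is a clique of size 4, and the vertices of any clique must share a bag in every tree decomposition; so some bag has ≥ 4 vertices and tw(G) ≥ 3. The upper and lower bounds meet at 3, so that is the treewidth.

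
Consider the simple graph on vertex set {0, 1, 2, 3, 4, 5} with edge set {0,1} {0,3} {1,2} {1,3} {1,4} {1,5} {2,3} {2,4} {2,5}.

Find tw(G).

A width-2 tree decomposition is:
Bags: B1 = {1, 2, 3}  B2 = {1, 2, 4}  B3 = {1, 2, 5}  B4 = {0, 1, 3}
Tree: B1–B2, B2–B3, B1–B4
The largest bag has 3 vertices, giving width 2; this decomposition certifies tw(G) ≤ 2. For the lower bound, the 3 vertices {0, 1, 3} are pairwise adjacent, and any tree decomposition puts a clique entirely inside one bag — forcing width ≥ 2. The upper and lower bounds meet at 2, so that is the treewidth.

2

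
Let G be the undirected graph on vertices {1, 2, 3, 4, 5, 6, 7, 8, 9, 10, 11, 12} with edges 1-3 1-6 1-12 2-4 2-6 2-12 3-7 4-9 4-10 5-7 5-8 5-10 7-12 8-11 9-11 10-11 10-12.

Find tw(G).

A width-3 tree decomposition is:
Bags: B1 = {1, 2, 3, 6}  B2 = {1, 2, 3, 12}  B3 = {2, 3, 7, 12}  B4 = {2, 4, 7, 12}  B5 = {4, 7, 10, 12}  B6 = {4, 5, 7, 10}  B7 = {4, 5, 9, 10}  B8 = {5, 9, 10, 11}  B9 = {5, 8, 9, 11}
Tree: B1–B2, B2–B3, B3–B4, B4–B5, B5–B6, B6–B7, B7–B8, B8–B9
The largest bag has 4 vertices, giving width 3; this decomposition certifies tw(G) ≤ 3. For the lower bound: the 4 vertex sets {1,3,6}, {2}, {12}, {4,5,7,10} are disjoint, each induces a connected subgraph, and every pair is joined by at least one edge of G. Contracting each set to a single vertex therefore yields K_{4} as a minor, and since treewidth is minor-monotone, tw(G) ≥ tw(K_{4}) = 3. Therefore the treewidth is 3.

3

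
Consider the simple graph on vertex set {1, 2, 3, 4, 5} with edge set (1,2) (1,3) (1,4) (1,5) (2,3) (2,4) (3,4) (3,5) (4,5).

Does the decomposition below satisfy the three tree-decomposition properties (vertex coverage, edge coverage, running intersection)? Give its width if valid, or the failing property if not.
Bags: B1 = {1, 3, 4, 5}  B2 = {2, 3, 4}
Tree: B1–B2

No — edge (1,2) lies in no bag.

A tree decomposition must satisfy three properties: every vertex lies in some bag; for every edge, both endpoints lie together in some bag; and for every vertex, the bags containing it form a connected subtree. Here edge (1,2) lies in no bag, so the decomposition is invalid.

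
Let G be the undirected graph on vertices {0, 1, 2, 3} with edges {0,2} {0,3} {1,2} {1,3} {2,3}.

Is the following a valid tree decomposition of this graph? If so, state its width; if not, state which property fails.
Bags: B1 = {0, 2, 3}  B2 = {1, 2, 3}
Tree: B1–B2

Every vertex of G appears in some bag (union = {0, 1, 2, 3}); every edge is covered by a bag; and for each vertex v the set of bags containing v is connected in the bag tree. The decomposition is therefore valid. The largest bag has 3 vertices, so the width is 2.

Yes; width 2.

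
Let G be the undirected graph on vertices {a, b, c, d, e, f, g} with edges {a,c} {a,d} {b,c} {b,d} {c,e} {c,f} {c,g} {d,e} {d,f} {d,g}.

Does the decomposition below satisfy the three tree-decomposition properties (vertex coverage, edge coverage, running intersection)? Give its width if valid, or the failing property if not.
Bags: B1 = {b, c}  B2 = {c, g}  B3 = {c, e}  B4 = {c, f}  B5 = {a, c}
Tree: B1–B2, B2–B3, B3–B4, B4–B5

A tree decomposition must satisfy three properties: every vertex lies in some bag; for every edge, both endpoints lie together in some bag; and for every vertex, the bags containing it form a connected subtree. Here vertex d appears in no bag, so the decomposition is invalid.

No — vertex d appears in no bag.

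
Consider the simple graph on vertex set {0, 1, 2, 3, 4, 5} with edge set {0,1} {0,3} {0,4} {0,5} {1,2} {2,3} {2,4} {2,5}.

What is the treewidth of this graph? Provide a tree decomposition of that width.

Every bag has size at most 3, so the width is 3 − 1 = 2 and tw(G) ≤ 2. The edges 5–0–3–2–5 form a cycle, so G is not a tree and its treewidth is at least 2. Combining the bounds, tw(G) = 2.

Treewidth 2.
One optimal decomposition is:
Bags: B1 = {0, 2, 5}  B2 = {0, 2, 3}  B3 = {0, 2, 4}  B4 = {0, 1, 2}
Tree: B1–B2, B2–B3, B3–B4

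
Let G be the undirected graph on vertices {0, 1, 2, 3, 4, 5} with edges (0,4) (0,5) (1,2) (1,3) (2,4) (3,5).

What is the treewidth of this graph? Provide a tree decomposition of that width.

Treewidth 2.
One such decomposition:
Bags: B1 = {0, 3, 5}  B2 = {0, 1, 3}  B3 = {0, 1, 2}  B4 = {0, 2, 4}
Tree: B1–B2, B2–B3, B3–B4

The largest bag has 3 vertices, giving width 2; this decomposition certifies tw(G) ≤ 2. For the lower bound, G contains the cycle 0–5–3–1–2–4–0, so G is not a forest; only forests have treewidth ≤ 1, hence tw(G) ≥ 2. Hence tw(G) = 2 exactly.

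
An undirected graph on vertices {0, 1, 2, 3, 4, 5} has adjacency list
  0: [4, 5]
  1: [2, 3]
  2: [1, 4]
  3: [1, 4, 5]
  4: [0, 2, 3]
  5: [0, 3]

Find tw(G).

A width-2 tree decomposition is:
Bags: B1 = {1, 2, 4}  B2 = {1, 3, 4}  B3 = {0, 3, 4}  B4 = {0, 3, 5}
Tree: B1–B2, B2–B3, B3–B4
The largest bag has 3 vertices, giving width 2; this decomposition certifies tw(G) ≤ 2. The edges 2–1–3–4–2 form a cycle, so G is not a tree and its treewidth is at least 2. The upper and lower bounds meet at 2, so that is the treewidth.

2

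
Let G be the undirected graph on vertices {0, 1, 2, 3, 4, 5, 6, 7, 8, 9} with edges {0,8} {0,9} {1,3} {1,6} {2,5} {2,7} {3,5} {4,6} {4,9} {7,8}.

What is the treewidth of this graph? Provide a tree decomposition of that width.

Treewidth 2.
One such decomposition:
Bags: B1 = {0, 8, 9}  B2 = {4, 8, 9}  B3 = {4, 6, 8}  B4 = {1, 6, 8}  B5 = {1, 3, 8}  B6 = {3, 5, 8}  B7 = {2, 5, 8}  B8 = {2, 7, 8}
Tree: B1–B2, B2–B3, B3–B4, B4–B5, B5–B6, B6–B7, B7–B8

Each bag holds 3 vertices, so the decomposition has width 2, which upper-bounds the treewidth. Since 8–0–9–4–6–1–3–5–2–7–8 is a cycle in G, G is not acyclic. Forests are exactly the graphs of treewidth ≤ 1, so tw(G) ≥ 2. Hence tw(G) = 2 exactly.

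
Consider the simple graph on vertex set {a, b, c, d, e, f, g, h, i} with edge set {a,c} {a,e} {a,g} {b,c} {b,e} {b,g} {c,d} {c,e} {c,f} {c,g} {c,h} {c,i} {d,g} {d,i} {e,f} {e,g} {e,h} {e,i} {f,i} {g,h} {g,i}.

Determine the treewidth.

A width-3 tree decomposition is:
Bags: B1 = {c, e, g, i}  B2 = {c, e, g, h}  B3 = {b, c, e, g}  B4 = {a, c, e, g}  B5 = {c, e, f, i}  B6 = {c, d, g, i}
Tree: B1–B2, B1–B3, B2–B4, B1–B5, B1–B6
Each bag holds 4 vertices, so the decomposition has width 3, which upper-bounds the treewidth. Conversely, {c, d, g, i} is a clique of size 4, and the vertices of any clique must share a bag in every tree decomposition; so some bag has ≥ 4 vertices and tw(G) ≥ 3. Hence tw(G) = 3 exactly.

3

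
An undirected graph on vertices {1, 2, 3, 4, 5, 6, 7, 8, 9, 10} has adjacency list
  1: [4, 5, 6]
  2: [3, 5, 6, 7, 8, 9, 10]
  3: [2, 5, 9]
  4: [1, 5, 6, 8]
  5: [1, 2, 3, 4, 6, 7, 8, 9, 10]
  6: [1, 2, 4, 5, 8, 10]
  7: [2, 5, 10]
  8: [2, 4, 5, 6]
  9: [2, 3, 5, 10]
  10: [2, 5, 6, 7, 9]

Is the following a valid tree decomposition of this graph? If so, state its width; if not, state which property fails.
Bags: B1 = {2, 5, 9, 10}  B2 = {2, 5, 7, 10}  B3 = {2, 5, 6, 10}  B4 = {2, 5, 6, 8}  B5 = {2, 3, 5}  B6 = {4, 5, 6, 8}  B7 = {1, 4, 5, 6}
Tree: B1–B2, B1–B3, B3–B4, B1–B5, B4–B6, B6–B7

A tree decomposition must satisfy three properties: every vertex lies in some bag; for every edge, both endpoints lie together in some bag; and for every vertex, the bags containing it form a connected subtree. Here edge (9,3) lies in no bag, so the decomposition is invalid.

No — edge (9,3) lies in no bag.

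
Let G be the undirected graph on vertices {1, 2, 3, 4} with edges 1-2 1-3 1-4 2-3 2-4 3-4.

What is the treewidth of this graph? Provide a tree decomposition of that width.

Treewidth 3.
One such decomposition:
Bags: B1 = {1, 2, 3, 4}
Tree: (single bag)

With just one bag of size 4, the width is 4 − 1 = 3, so tw(G) ≤ 3. Conversely, {1, 2, 3, 4} is a clique of size 4, and the vertices of any clique must share a bag in every tree decomposition; so some bag has ≥ 4 vertices and tw(G) ≥ 3. Hence tw(G) = 3 exactly.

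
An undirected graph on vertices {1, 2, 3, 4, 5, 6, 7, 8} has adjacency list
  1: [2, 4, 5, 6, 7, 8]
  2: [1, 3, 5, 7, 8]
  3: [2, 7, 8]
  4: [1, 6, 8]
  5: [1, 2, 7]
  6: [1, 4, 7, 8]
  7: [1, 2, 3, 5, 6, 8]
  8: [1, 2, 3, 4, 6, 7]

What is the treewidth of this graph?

A width-3 tree decomposition is:
Bags: B1 = {1, 4, 6, 8}  B2 = {1, 6, 7, 8}  B3 = {1, 2, 7, 8}  B4 = {2, 3, 7, 8}  B5 = {1, 2, 5, 7}
Tree: B1–B2, B2–B3, B3–B4, B3–B5
The largest bag has 4 vertices, giving width 3; this decomposition certifies tw(G) ≤ 3. On the other hand G contains the 4-clique {1, 4, 6, 8}. A clique must lie in a single bag of any decomposition, so no decomposition can have width below 3. Therefore the treewidth is 3.

3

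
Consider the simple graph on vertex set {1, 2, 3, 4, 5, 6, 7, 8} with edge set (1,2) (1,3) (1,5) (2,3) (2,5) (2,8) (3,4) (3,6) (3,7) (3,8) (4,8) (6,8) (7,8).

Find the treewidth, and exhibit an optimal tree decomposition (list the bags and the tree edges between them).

The largest bag has 3 vertices, giving width 2; this decomposition certifies tw(G) ≤ 2. For the lower bound, the 3 vertices {2, 3, 8} are pairwise adjacent, and any tree decomposition puts a clique entirely inside one bag — forcing width ≥ 2. Hence tw(G) = 2 exactly.

Treewidth 2.
Bags: B1 = {3, 4, 8}  B2 = {2, 3, 8}  B3 = {3, 7, 8}  B4 = {1, 2, 3}  B5 = {1, 2, 5}  B6 = {3, 6, 8}
Tree: B1–B2, B2–B3, B2–B4, B4–B5, B1–B6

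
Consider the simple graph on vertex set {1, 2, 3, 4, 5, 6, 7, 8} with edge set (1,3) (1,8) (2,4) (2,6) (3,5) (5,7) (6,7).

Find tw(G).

1

A width-1 tree decomposition is:
Bags: B1 = {2, 4}  B2 = {2, 6}  B3 = {6, 7}  B4 = {5, 7}  B5 = {3, 5}  B6 = {1, 3}  B7 = {1, 8}
Tree: B1–B2, B2–B3, B3–B4, B4–B5, B5–B6, B6–B7
Every bag has size at most 2, so the width is 2 − 1 = 1 and tw(G) ≤ 1. Since G has at least one edge (e.g. 4–2), it is not an edgeless graph, so tw(G) ≥ 1. Hence tw(G) = 1 exactly.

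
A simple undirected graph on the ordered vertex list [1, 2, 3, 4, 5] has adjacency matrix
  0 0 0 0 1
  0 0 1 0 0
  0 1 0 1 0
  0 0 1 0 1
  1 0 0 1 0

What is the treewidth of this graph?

A width-1 tree decomposition is:
Bags: B1 = {2, 3}  B2 = {3, 4}  B3 = {4, 5}  B4 = {1, 5}
Tree: B1–B2, B2–B3, B3–B4
The largest bag has 2 vertices, giving width 1; this decomposition certifies tw(G) ≤ 1. Since G has at least one edge (e.g. 2–3), it is not an edgeless graph, so tw(G) ≥ 1. Combining the bounds, tw(G) = 1.

1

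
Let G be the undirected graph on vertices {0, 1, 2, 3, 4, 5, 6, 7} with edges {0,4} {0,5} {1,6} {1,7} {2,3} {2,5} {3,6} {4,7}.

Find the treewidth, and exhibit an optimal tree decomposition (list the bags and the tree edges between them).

Each bag holds 3 vertices, so the decomposition has width 2, which upper-bounds the treewidth. Since 5–0–4–7–1–6–3–2–5 is a cycle in G, G is not acyclic. Forests are exactly the graphs of treewidth ≤ 1, so tw(G) ≥ 2. Combining the bounds, tw(G) = 2.

Treewidth 2.
One such decomposition:
Bags: B1 = {0, 4, 5}  B2 = {4, 5, 7}  B3 = {1, 5, 7}  B4 = {1, 5, 6}  B5 = {3, 5, 6}  B6 = {2, 3, 5}
Tree: B1–B2, B2–B3, B3–B4, B4–B5, B5–B6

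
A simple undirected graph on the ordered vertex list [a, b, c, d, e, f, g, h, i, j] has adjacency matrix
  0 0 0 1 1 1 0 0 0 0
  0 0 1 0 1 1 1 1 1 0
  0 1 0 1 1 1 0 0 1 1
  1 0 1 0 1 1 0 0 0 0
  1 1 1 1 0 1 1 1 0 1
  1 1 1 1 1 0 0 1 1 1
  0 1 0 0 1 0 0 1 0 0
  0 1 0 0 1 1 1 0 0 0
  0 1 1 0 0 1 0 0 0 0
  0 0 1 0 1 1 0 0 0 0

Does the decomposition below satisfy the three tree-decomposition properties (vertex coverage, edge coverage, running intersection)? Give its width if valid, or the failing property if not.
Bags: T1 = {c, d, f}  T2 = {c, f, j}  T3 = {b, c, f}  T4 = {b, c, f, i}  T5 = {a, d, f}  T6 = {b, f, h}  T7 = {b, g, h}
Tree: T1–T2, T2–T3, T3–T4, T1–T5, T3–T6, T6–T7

A tree decomposition must satisfy three properties: every vertex lies in some bag; for every edge, both endpoints lie together in some bag; and for every vertex, the bags containing it form a connected subtree. Here vertex e appears in no bag, so the decomposition is invalid.

No — vertex e appears in no bag.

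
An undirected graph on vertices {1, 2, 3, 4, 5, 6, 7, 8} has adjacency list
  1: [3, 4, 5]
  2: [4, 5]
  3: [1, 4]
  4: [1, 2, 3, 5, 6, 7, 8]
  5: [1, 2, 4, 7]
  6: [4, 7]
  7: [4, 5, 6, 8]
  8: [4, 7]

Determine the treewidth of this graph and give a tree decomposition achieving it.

The largest bag has 3 vertices, giving width 2; this decomposition certifies tw(G) ≤ 2. Conversely, {4, 7, 8} is a clique of size 3, and the vertices of any clique must share a bag in every tree decomposition; so some bag has ≥ 3 vertices and tw(G) ≥ 2. The upper and lower bounds meet at 2, so that is the treewidth.

Treewidth 2.
One optimal decomposition is:
Bags: B1 = {4, 5, 7}  B2 = {2, 4, 5}  B3 = {1, 4, 5}  B4 = {4, 7, 8}  B5 = {1, 3, 4}  B6 = {4, 6, 7}
Tree: B1–B2, B2–B3, B1–B4, B3–B5, B4–B6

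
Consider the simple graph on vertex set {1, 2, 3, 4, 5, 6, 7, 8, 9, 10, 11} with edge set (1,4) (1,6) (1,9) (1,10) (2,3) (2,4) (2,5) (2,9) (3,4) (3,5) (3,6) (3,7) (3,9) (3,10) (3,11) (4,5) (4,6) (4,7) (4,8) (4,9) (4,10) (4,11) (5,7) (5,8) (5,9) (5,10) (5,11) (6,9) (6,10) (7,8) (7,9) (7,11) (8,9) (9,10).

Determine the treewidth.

4

A width-4 tree decomposition is:
Bags: B1 = {3, 4, 5, 7, 9}  B2 = {3, 4, 5, 9, 10}  B3 = {3, 4, 6, 9, 10}  B4 = {3, 4, 5, 7, 11}  B5 = {1, 4, 6, 9, 10}  B6 = {4, 5, 7, 8, 9}  B7 = {2, 3, 4, 5, 9}
Tree: B1–B2, B2–B3, B1–B4, B3–B5, B1–B6, B1–B7
Every bag has size at most 5, so the width is 5 − 1 = 4 and tw(G) ≤ 4. Conversely, {4, 5, 7, 8, 9} is a clique of size 5, and the vertices of any clique must share a bag in every tree decomposition; so some bag has ≥ 5 vertices and tw(G) ≥ 4. Combining the bounds, tw(G) = 4.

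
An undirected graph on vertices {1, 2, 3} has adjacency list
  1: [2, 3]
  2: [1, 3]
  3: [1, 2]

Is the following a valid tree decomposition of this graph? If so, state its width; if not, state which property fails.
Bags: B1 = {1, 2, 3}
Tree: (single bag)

Every vertex of G appears in some bag (union = {1, 2, 3}); every edge is covered by a bag; and for each vertex v the set of bags containing v is connected in the bag tree. The decomposition is therefore valid. The largest bag has 3 vertices, so the width is 2.

Yes; width 2.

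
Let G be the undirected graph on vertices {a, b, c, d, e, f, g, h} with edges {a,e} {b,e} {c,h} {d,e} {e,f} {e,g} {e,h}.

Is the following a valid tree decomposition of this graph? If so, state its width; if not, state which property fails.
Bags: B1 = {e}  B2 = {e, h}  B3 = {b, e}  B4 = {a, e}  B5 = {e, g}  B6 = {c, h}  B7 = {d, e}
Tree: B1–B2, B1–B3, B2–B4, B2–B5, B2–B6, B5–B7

No — vertex f appears in no bag.

A tree decomposition must satisfy three properties: every vertex lies in some bag; for every edge, both endpoints lie together in some bag; and for every vertex, the bags containing it form a connected subtree. Here vertex f appears in no bag, so the decomposition is invalid.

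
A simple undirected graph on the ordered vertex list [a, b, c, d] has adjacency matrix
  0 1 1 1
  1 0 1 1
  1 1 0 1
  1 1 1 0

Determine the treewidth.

3

A width-3 tree decomposition is:
Bags: B1 = {a, b, c, d}
Tree: (single bag)
With just one bag of size 4, the width is 4 − 1 = 3, so tw(G) ≤ 3. For the lower bound, the 4 vertices {a, b, c, d} are pairwise adjacent, and any tree decomposition puts a clique entirely inside one bag — forcing width ≥ 3. Combining the bounds, tw(G) = 3.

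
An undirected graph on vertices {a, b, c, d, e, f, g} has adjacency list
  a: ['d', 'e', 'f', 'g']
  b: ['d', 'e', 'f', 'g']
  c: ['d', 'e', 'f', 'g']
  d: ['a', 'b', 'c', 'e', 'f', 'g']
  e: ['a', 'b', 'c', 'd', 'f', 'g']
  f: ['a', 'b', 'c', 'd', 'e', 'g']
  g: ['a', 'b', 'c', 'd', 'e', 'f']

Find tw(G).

A width-4 tree decomposition is:
Bags: B1 = {a, d, e, f, g}  B2 = {b, d, e, f, g}  B3 = {c, d, e, f, g}
Tree: B1–B2, B1–B3
Each bag holds 5 vertices, so the decomposition has width 4, which upper-bounds the treewidth. For the lower bound, the 5 vertices {c, d, e, f, g} are pairwise adjacent, and any tree decomposition puts a clique entirely inside one bag — forcing width ≥ 4. Hence tw(G) = 4 exactly.

4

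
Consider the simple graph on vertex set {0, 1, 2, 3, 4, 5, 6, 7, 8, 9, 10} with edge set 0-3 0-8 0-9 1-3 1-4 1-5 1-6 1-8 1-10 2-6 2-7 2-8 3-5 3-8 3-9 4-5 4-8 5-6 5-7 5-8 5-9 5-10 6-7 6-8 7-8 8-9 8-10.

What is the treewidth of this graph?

3

A width-3 tree decomposition is:
Bags: B1 = {1, 3, 5, 8}  B2 = {1, 5, 6, 8}  B3 = {3, 5, 8, 9}  B4 = {1, 5, 8, 10}  B5 = {5, 6, 7, 8}  B6 = {0, 3, 8, 9}  B7 = {1, 4, 5, 8}  B8 = {2, 6, 7, 8}
Tree: B1–B2, B1–B3, B1–B4, B2–B5, B3–B6, B1–B7, B5–B8
Every bag has size at most 4, so the width is 4 − 1 = 3 and tw(G) ≤ 3. On the other hand G contains the 4-clique {0, 3, 8, 9}. A clique must lie in a single bag of any decomposition, so no decomposition can have width below 3. The upper and lower bounds meet at 3, so that is the treewidth.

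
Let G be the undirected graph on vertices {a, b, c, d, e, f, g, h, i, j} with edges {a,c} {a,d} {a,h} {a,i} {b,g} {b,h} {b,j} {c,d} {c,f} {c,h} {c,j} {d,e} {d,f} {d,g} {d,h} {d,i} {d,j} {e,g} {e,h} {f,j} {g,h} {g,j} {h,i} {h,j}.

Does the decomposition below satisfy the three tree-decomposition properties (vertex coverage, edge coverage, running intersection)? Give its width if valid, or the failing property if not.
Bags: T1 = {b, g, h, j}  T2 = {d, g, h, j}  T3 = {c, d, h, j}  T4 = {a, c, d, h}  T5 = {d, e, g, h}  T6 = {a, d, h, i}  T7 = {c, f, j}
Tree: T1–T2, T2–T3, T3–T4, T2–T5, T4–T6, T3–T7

No — edge (d,f) lies in no bag.

A tree decomposition must satisfy three properties: every vertex lies in some bag; for every edge, both endpoints lie together in some bag; and for every vertex, the bags containing it form a connected subtree. Here edge (d,f) lies in no bag, so the decomposition is invalid.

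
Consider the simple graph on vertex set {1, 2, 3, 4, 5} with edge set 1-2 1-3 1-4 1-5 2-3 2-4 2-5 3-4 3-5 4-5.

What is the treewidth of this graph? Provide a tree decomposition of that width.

Treewidth 4.
One optimal decomposition is:
Bags: B1 = {1, 2, 3, 4, 5}
Tree: (single bag)

With just one bag of size 5, the width is 5 − 1 = 4, so tw(G) ≤ 4. On the other hand G contains the 5-clique {1, 2, 3, 4, 5}. A clique must lie in a single bag of any decomposition, so no decomposition can have width below 4. The upper and lower bounds meet at 4, so that is the treewidth.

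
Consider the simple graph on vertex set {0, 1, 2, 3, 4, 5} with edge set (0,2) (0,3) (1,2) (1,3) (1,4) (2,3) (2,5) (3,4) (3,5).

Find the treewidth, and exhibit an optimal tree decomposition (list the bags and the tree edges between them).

Treewidth 2.
Bags: B1 = {1, 2, 3}  B2 = {2, 3, 5}  B3 = {0, 2, 3}  B4 = {1, 3, 4}
Tree: B1–B2, B2–B3, B1–B4

Every bag has size at most 3, so the width is 3 − 1 = 2 and tw(G) ≤ 2. On the other hand G contains the 3-clique {0, 2, 3}. A clique must lie in a single bag of any decomposition, so no decomposition can have width below 2. Combining the bounds, tw(G) = 2.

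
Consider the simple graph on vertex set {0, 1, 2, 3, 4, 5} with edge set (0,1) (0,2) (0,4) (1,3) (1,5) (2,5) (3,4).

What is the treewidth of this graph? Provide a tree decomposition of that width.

Every bag has size at most 3, so the width is 3 − 1 = 2 and tw(G) ≤ 2. For the lower bound, G contains the cycle 5–2–0–1–5, so G is not a forest; only forests have treewidth ≤ 1, hence tw(G) ≥ 2. The upper and lower bounds meet at 2, so that is the treewidth.

Treewidth 2.
Bags: B1 = {1, 2, 5}  B2 = {0, 1, 2}  B3 = {0, 1, 3}  B4 = {0, 3, 4}
Tree: B1–B2, B2–B3, B3–B4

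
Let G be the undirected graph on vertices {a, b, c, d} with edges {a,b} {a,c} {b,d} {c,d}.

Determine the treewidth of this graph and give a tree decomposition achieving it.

Every bag has size at most 3, so the width is 3 − 1 = 2 and tw(G) ≤ 2. Since b–a–c–d–b is a cycle in G, G is not acyclic. Forests are exactly the graphs of treewidth ≤ 1, so tw(G) ≥ 2. The upper and lower bounds meet at 2, so that is the treewidth.

Treewidth 2.
One such decomposition:
Bags: B1 = {a, b, c}  B2 = {b, c, d}
Tree: B1–B2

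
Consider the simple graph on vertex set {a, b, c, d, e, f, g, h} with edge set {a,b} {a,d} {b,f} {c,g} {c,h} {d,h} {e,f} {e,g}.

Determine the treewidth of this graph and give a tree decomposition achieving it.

Each bag holds 3 vertices, so the decomposition has width 2, which upper-bounds the treewidth. For the lower bound, G contains the cycle g–c–h–d–a–b–f–e–g, so G is not a forest; only forests have treewidth ≤ 1, hence tw(G) ≥ 2. The upper and lower bounds meet at 2, so that is the treewidth.

Treewidth 2.
One such decomposition:
Bags: B1 = {c, g, h}  B2 = {d, g, h}  B3 = {a, d, g}  B4 = {a, b, g}  B5 = {b, f, g}  B6 = {e, f, g}
Tree: B1–B2, B2–B3, B3–B4, B4–B5, B5–B6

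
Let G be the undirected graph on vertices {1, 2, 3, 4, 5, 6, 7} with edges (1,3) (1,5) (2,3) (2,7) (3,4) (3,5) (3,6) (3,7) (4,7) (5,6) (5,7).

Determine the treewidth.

2

A width-2 tree decomposition is:
Bags: B1 = {1, 3, 5}  B2 = {3, 5, 7}  B3 = {3, 5, 6}  B4 = {2, 3, 7}  B5 = {3, 4, 7}
Tree: B1–B2, B1–B3, B2–B4, B4–B5
The largest bag has 3 vertices, giving width 2; this decomposition certifies tw(G) ≤ 2. For the lower bound, the 3 vertices {2, 3, 7} are pairwise adjacent, and any tree decomposition puts a clique entirely inside one bag — forcing width ≥ 2. Hence tw(G) = 2 exactly.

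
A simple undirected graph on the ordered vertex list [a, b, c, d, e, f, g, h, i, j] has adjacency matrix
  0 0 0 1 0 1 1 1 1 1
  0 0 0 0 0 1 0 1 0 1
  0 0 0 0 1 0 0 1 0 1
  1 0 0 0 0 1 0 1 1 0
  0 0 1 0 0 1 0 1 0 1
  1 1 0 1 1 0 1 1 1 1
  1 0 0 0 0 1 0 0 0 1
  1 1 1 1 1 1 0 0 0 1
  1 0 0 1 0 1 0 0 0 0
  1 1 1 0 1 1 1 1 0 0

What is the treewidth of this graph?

3

A width-3 tree decomposition is:
Bags: B1 = {a, f, h, j}  B2 = {a, f, g, j}  B3 = {a, d, f, h}  B4 = {a, d, f, i}  B5 = {b, f, h, j}  B6 = {e, f, h, j}  B7 = {c, e, h, j}
Tree: B1–B2, B1–B3, B3–B4, B1–B5, B1–B6, B6–B7
Every bag has size at most 4, so the width is 4 − 1 = 3 and tw(G) ≤ 3. For the lower bound, the 4 vertices {c, e, h, j} are pairwise adjacent, and any tree decomposition puts a clique entirely inside one bag — forcing width ≥ 3. The upper and lower bounds meet at 3, so that is the treewidth.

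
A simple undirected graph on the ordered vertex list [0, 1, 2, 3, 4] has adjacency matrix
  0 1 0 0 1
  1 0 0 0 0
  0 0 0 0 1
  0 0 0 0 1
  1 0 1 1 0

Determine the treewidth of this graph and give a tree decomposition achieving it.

The largest bag has 2 vertices, giving width 1; this decomposition certifies tw(G) ≤ 1. Any graph with an edge has treewidth ≥ 1, and G has the edge 4–0. Therefore the treewidth is 1.

Treewidth 1.
Bags: B1 = {0, 4}  B2 = {3, 4}  B3 = {0, 1}  B4 = {2, 4}
Tree: B1–B2, B1–B3, B1–B4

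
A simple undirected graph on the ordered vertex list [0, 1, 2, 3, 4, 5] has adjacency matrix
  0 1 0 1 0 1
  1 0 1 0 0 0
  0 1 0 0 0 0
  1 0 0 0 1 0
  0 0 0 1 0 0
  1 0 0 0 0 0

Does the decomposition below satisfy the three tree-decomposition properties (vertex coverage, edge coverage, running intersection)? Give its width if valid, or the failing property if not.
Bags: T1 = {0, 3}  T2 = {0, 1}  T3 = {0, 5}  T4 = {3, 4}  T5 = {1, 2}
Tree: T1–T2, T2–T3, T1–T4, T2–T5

Yes; width 1.

Every vertex of G appears in some bag (union = {0, 1, 2, 3, 4, 5}); every edge is covered by a bag; and for each vertex v the set of bags containing v is connected in the bag tree. The decomposition is therefore valid. The largest bag has 2 vertices, so the width is 1.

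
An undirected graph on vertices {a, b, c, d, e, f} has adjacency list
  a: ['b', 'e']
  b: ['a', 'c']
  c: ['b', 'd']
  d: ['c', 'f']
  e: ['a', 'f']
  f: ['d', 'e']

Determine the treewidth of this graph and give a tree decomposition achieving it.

Treewidth 2.
One optimal decomposition is:
Bags: B1 = {b, c, d}  B2 = {a, b, d}  B3 = {a, d, e}  B4 = {d, e, f}
Tree: B1–B2, B2–B3, B3–B4

Every bag has size at most 3, so the width is 3 − 1 = 2 and tw(G) ≤ 2. For the lower bound, G contains the cycle d–c–b–a–e–f–d, so G is not a forest; only forests have treewidth ≤ 1, hence tw(G) ≥ 2. The upper and lower bounds meet at 2, so that is the treewidth.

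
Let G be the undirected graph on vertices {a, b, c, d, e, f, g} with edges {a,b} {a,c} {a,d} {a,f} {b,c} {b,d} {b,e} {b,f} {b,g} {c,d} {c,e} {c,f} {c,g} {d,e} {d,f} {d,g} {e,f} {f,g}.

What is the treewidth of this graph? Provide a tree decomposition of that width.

Treewidth 4.
Bags: B1 = {a, b, c, d, f}  B2 = {b, c, d, e, f}  B3 = {b, c, d, f, g}
Tree: B1–B2, B2–B3

Each bag holds 5 vertices, so the decomposition has width 4, which upper-bounds the treewidth. For the lower bound, the 5 vertices {b, c, d, f, g} are pairwise adjacent, and any tree decomposition puts a clique entirely inside one bag — forcing width ≥ 4. The upper and lower bounds meet at 4, so that is the treewidth.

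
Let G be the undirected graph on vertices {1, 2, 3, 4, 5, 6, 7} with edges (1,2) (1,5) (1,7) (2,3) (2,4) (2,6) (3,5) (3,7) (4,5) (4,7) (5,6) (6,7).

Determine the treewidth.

A width-3 tree decomposition is:
Bags: B1 = {2, 3, 5, 7}  B2 = {2, 5, 6, 7}  B3 = {2, 4, 5, 7}  B4 = {1, 2, 5, 7}
Tree: B1–B2, B2–B3, B3–B4
Every bag has size at most 4, so the width is 4 − 1 = 3 and tw(G) ≤ 3. For the lower bound: the 4 vertex sets {3,7}, {5,6}, {2}, {4} are disjoint, each induces a connected subgraph, and every pair is joined by at least one edge of G. Contracting each set to a single vertex therefore yields K_{4} as a minor, and since treewidth is minor-monotone, tw(G) ≥ tw(K_{4}) = 3. The upper and lower bounds meet at 3, so that is the treewidth.

3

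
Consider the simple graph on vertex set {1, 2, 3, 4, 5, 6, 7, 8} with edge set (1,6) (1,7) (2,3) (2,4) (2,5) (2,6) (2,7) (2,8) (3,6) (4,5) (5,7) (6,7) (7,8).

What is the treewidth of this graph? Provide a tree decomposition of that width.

Every bag has size at most 3, so the width is 3 − 1 = 2 and tw(G) ≤ 2. On the other hand G contains the 3-clique {1, 6, 7}. A clique must lie in a single bag of any decomposition, so no decomposition can have width below 2. Therefore the treewidth is 2.

Treewidth 2.
One optimal decomposition is:
Bags: B1 = {2, 6, 7}  B2 = {2, 7, 8}  B3 = {2, 3, 6}  B4 = {1, 6, 7}  B5 = {2, 5, 7}  B6 = {2, 4, 5}
Tree: B1–B2, B1–B3, B1–B4, B1–B5, B5–B6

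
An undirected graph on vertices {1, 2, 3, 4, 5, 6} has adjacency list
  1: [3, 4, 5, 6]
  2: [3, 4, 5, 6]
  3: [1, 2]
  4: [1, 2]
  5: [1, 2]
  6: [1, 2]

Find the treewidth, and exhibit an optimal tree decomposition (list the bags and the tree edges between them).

The largest bag has 3 vertices, giving width 2; this decomposition certifies tw(G) ≤ 2. For the lower bound, G contains the cycle 4–1–3–2–4, so G is not a forest; only forests have treewidth ≤ 1, hence tw(G) ≥ 2. The upper and lower bounds meet at 2, so that is the treewidth.

Treewidth 2.
One optimal decomposition is:
Bags: B1 = {1, 2, 4}  B2 = {1, 2, 3}  B3 = {1, 2, 5}  B4 = {1, 2, 6}
Tree: B1–B2, B2–B3, B3–B4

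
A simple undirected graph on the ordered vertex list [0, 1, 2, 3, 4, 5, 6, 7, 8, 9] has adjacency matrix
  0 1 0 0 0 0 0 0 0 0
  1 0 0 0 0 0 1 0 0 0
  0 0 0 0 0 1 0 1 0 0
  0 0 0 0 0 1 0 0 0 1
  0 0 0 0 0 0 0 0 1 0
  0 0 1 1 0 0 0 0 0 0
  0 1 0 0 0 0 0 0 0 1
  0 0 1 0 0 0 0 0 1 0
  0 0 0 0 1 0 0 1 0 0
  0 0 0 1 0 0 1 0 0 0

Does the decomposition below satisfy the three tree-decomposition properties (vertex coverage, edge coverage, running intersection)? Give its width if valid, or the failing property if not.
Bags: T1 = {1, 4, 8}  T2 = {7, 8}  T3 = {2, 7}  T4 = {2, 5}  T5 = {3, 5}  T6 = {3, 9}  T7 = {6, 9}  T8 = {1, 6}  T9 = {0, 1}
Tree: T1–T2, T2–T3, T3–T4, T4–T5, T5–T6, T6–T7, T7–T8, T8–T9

A tree decomposition must satisfy three properties: every vertex lies in some bag; for every edge, both endpoints lie together in some bag; and for every vertex, the bags containing it form a connected subtree. Here bags containing vertex 1 are not connected in the tree, so the decomposition is invalid.

No — bags containing vertex 1 are not connected in the tree.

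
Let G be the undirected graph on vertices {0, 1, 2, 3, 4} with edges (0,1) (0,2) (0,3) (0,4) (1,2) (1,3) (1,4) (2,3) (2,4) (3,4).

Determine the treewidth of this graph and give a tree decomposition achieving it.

Treewidth 4.
Bags: B1 = {0, 1, 2, 3, 4}
Tree: (single bag)

A single bag containing all 5 vertices is trivially a valid decomposition of width 4. On the other hand G contains the 5-clique {0, 1, 2, 3, 4}. A clique must lie in a single bag of any decomposition, so no decomposition can have width below 4. Combining the bounds, tw(G) = 4.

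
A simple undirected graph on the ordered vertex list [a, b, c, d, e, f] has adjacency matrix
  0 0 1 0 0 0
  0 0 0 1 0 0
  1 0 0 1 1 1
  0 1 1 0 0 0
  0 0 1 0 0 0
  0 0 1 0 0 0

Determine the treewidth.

A width-1 tree decomposition is:
Bags: B1 = {c, d}  B2 = {b, d}  B3 = {a, c}  B4 = {c, f}  B5 = {c, e}
Tree: B1–B2, B1–B3, B1–B4, B4–B5
Each bag holds 2 vertices, so the decomposition has width 1, which upper-bounds the treewidth. Any graph with an edge has treewidth ≥ 1, and G has the edge d–c. The upper and lower bounds meet at 1, so that is the treewidth.

1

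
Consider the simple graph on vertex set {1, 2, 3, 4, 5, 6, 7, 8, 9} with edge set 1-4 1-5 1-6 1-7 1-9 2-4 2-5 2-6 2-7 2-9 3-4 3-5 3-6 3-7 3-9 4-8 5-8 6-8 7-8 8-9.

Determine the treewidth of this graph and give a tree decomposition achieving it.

The largest bag has 5 vertices, giving width 4; this decomposition certifies tw(G) ≤ 4. For the lower bound: the 5 vertex sets {5,8}, {3,4}, {1,7}, {2}, {9} are disjoint, each induces a connected subgraph, and every pair is joined by at least one edge of G. Contracting each set to a single vertex therefore yields K_{5} as a minor, and since treewidth is minor-monotone, tw(G) ≥ tw(K_{5}) = 4. Hence tw(G) = 4 exactly.

Treewidth 4.
Bags: B1 = {1, 2, 3, 5, 8}  B2 = {1, 2, 3, 4, 8}  B3 = {1, 2, 3, 7, 8}  B4 = {1, 2, 3, 8, 9}  B5 = {1, 2, 3, 6, 8}
Tree: B1–B2, B2–B3, B3–B4, B4–B5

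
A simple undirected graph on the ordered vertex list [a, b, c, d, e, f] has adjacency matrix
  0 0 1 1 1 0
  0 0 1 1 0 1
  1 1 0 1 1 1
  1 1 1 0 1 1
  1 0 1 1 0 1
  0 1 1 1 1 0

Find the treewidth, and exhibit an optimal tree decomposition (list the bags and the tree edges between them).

Every bag has size at most 4, so the width is 4 − 1 = 3 and tw(G) ≤ 3. For the lower bound, the 4 vertices {a, c, d, e} are pairwise adjacent, and any tree decomposition puts a clique entirely inside one bag — forcing width ≥ 3. Hence tw(G) = 3 exactly.

Treewidth 3.
One optimal decomposition is:
Bags: B1 = {c, d, e, f}  B2 = {a, c, d, e}  B3 = {b, c, d, f}
Tree: B1–B2, B1–B3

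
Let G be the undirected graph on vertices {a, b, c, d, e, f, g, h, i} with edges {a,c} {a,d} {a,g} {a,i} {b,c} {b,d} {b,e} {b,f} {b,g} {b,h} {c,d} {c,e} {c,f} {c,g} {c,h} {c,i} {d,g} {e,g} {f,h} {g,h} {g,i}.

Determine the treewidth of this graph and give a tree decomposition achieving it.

Each bag holds 4 vertices, so the decomposition has width 3, which upper-bounds the treewidth. On the other hand G contains the 4-clique {a, c, d, g}. A clique must lie in a single bag of any decomposition, so no decomposition can have width below 3. Hence tw(G) = 3 exactly.

Treewidth 3.
One such decomposition:
Bags: B1 = {b, c, d, g}  B2 = {b, c, g, h}  B3 = {a, c, d, g}  B4 = {b, c, f, h}  B5 = {a, c, g, i}  B6 = {b, c, e, g}
Tree: B1–B2, B1–B3, B2–B4, B3–B5, B1–B6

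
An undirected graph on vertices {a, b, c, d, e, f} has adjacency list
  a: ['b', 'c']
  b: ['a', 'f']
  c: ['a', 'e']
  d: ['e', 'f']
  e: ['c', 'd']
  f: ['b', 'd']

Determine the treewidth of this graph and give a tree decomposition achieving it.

Treewidth 2.
One such decomposition:
Bags: B1 = {d, e, f}  B2 = {c, e, f}  B3 = {a, c, f}  B4 = {a, b, f}
Tree: B1–B2, B2–B3, B3–B4

Every bag has size at most 3, so the width is 3 − 1 = 2 and tw(G) ≤ 2. The edges f–d–e–c–a–b–f form a cycle, so G is not a tree and its treewidth is at least 2. The upper and lower bounds meet at 2, so that is the treewidth.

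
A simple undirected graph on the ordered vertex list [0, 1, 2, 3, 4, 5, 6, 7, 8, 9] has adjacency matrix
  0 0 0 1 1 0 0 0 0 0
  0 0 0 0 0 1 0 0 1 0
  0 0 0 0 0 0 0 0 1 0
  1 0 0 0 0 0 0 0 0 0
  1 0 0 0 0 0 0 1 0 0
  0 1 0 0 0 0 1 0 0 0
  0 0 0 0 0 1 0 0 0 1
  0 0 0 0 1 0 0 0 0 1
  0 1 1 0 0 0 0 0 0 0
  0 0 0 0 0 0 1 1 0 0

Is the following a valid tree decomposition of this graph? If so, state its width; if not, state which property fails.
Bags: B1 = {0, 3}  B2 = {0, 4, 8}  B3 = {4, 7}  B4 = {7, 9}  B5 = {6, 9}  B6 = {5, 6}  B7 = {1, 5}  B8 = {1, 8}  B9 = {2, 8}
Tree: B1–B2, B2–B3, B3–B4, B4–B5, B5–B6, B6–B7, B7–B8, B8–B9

No — bags containing vertex 8 are not connected in the tree.

A tree decomposition must satisfy three properties: every vertex lies in some bag; for every edge, both endpoints lie together in some bag; and for every vertex, the bags containing it form a connected subtree. Here bags containing vertex 8 are not connected in the tree, so the decomposition is invalid.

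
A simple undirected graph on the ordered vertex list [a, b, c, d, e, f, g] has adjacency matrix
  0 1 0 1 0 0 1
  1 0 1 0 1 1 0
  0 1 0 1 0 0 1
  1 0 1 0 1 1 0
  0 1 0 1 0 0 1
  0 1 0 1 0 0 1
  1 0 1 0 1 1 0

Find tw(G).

A width-3 tree decomposition is:
Bags: B1 = {b, c, d, g}  B2 = {a, b, d, g}  B3 = {b, d, f, g}  B4 = {b, d, e, g}
Tree: B1–B2, B2–B3, B3–B4
Every bag has size at most 4, so the width is 4 − 1 = 3 and tw(G) ≤ 3. For the lower bound: the 4 vertex sets {c,g}, {a,b}, {d}, {f} are disjoint, each induces a connected subgraph, and every pair is joined by at least one edge of G. Contracting each set to a single vertex therefore yields K_{4} as a minor, and since treewidth is minor-monotone, tw(G) ≥ tw(K_{4}) = 3. Hence tw(G) = 3 exactly.

3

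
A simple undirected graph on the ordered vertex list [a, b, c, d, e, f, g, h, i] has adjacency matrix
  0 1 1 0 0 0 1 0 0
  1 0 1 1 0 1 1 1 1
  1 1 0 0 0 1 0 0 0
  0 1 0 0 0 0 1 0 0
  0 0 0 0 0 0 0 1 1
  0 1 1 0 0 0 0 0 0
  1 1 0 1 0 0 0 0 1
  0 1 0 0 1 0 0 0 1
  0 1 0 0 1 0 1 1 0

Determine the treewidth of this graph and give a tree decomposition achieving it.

The largest bag has 3 vertices, giving width 2; this decomposition certifies tw(G) ≤ 2. On the other hand G contains the 3-clique {e, h, i}. A clique must lie in a single bag of any decomposition, so no decomposition can have width below 2. Combining the bounds, tw(G) = 2.

Treewidth 2.
One such decomposition:
Bags: B1 = {b, g, i}  B2 = {b, d, g}  B3 = {a, b, g}  B4 = {b, h, i}  B5 = {a, b, c}  B6 = {e, h, i}  B7 = {b, c, f}
Tree: B1–B2, B2–B3, B1–B4, B3–B5, B4–B6, B5–B7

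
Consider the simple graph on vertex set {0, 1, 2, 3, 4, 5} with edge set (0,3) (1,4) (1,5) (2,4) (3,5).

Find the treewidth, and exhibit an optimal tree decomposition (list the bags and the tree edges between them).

Treewidth 1.
Bags: B1 = {2, 4}  B2 = {1, 4}  B3 = {1, 5}  B4 = {3, 5}  B5 = {0, 3}
Tree: B1–B2, B2–B3, B3–B4, B4–B5

Each bag holds 2 vertices, so the decomposition has width 1, which upper-bounds the treewidth. Since G has at least one edge (e.g. 2–4), it is not an edgeless graph, so tw(G) ≥ 1. The upper and lower bounds meet at 1, so that is the treewidth.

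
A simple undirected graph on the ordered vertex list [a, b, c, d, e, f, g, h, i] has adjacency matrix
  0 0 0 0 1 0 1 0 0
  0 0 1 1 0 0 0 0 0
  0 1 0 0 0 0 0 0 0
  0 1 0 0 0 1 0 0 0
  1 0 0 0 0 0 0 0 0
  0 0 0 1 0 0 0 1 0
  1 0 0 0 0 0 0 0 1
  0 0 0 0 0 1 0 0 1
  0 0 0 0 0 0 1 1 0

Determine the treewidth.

A width-1 tree decomposition is:
Bags: B1 = {a, e}  B2 = {a, g}  B3 = {g, i}  B4 = {h, i}  B5 = {f, h}  B6 = {d, f}  B7 = {b, d}  B8 = {b, c}
Tree: B1–B2, B2–B3, B3–B4, B4–B5, B5–B6, B6–B7, B7–B8
Every bag has size at most 2, so the width is 2 − 1 = 1 and tw(G) ≤ 1. G has an edge, so its treewidth is at least 1. Hence tw(G) = 1 exactly.

1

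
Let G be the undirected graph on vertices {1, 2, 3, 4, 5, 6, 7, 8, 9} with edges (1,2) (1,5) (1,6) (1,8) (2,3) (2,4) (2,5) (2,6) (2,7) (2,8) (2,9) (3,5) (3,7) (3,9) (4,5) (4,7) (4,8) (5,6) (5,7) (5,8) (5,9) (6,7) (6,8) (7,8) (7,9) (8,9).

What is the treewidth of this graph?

4

A width-4 tree decomposition is:
Bags: B1 = {2, 3, 5, 7, 9}  B2 = {2, 5, 7, 8, 9}  B3 = {2, 5, 6, 7, 8}  B4 = {2, 4, 5, 7, 8}  B5 = {1, 2, 5, 6, 8}
Tree: B1–B2, B2–B3, B3–B4, B3–B5
Each bag holds 5 vertices, so the decomposition has width 4, which upper-bounds the treewidth. On the other hand G contains the 5-clique {1, 2, 5, 6, 8}. A clique must lie in a single bag of any decomposition, so no decomposition can have width below 4. Therefore the treewidth is 4.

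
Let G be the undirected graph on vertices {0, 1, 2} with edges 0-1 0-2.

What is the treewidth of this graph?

1

A width-1 tree decomposition is:
Bags: B1 = {0, 2}  B2 = {0, 1}
Tree: B1–B2
The largest bag has 2 vertices, giving width 1; this decomposition certifies tw(G) ≤ 1. Any graph with an edge has treewidth ≥ 1, and G has the edge 0–2. Therefore the treewidth is 1.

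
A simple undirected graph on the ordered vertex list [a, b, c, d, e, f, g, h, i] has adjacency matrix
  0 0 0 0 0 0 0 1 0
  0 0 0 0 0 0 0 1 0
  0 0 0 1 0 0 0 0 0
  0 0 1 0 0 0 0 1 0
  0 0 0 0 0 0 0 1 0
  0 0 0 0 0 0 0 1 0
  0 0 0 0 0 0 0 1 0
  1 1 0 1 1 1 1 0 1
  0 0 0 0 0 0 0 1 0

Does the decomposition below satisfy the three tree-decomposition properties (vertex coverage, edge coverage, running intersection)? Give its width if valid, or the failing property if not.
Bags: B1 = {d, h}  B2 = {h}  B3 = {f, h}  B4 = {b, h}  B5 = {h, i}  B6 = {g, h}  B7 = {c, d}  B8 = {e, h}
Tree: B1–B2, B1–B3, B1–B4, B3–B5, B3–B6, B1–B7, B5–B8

A tree decomposition must satisfy three properties: every vertex lies in some bag; for every edge, both endpoints lie together in some bag; and for every vertex, the bags containing it form a connected subtree. Here vertex a appears in no bag, so the decomposition is invalid.

No — vertex a appears in no bag.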